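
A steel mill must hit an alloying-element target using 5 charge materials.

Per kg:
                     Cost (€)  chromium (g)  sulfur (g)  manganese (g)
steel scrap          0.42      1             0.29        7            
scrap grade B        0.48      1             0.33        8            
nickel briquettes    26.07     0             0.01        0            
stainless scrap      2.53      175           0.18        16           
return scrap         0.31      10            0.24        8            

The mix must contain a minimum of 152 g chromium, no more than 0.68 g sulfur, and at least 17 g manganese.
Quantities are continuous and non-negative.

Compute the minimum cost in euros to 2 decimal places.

€2.27

Let x1 = kg of steel scrap, x2 = kg of scrap grade B, x3 = kg of nickel briquettes, x4 = kg of stainless scrap, x5 = kg of return scrap.
min 0.42x1 + 0.48x2 + 26.07x3 + 2.53x4 + 0.31x5 s.t.:
  1x1 + 1x2 + 175x4 + 10x5 ≥ 152   (chromium)
  0.29x1 + 0.33x2 + 0.01x3 + 0.18x4 + 0.24x5 ≤ 0.68   (sulfur)
  7x1 + 8x2 + 16x4 + 8x5 ≥ 17   (manganese)
  x1, x2, x3, x4, x5 ≥ 0.
The minimum-cost mix takes nothing from steel scrap, scrap grade B, nickel briquettes — only stainless scrap, return scrap. Binding constraints: chromium and manganese.
Solving gives x4 = 0.8435, x5 = 0.4379.
Objective = 2.53·0.8435 + 0.31·0.4379 = 2.2698.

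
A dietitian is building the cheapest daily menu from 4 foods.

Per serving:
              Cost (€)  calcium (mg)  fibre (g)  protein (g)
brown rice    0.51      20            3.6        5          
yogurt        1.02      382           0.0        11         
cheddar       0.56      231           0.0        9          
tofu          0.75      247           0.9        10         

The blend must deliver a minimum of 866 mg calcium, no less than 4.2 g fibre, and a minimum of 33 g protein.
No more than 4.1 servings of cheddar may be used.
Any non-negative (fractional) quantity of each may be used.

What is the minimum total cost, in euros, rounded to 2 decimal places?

Set it up as a linear program. Let x1 = servings of brown rice, x2 = servings of yogurt, x3 = servings of cheddar, x4 = servings of tofu.
Minimize 0.51x1 + 1.02x2 + 0.56x3 + 0.75x4 s.t.:
  20x1 + 382x2 + 231x3 + 247x4 ≥ 866   (calcium)
  3.6x1 + 0.9x4 ≥ 4.2   (fibre)
  5x1 + 11x2 + 9x3 + 10x4 ≥ 33   (protein)
  x3 ≤ 4.1
  x1, x2, x3, x4 ≥ 0.
The optimal basis is {brown rice, cheddar}; yogurt, tofu drop out. There the calcium and fibre constraints are tight.
Optimal quantities: brown rice = 1.167 servings, cheddar = 3.648 servings.
Total cost: 0.51·1.167 + 0.56·3.648 = 2.6381.

€2.64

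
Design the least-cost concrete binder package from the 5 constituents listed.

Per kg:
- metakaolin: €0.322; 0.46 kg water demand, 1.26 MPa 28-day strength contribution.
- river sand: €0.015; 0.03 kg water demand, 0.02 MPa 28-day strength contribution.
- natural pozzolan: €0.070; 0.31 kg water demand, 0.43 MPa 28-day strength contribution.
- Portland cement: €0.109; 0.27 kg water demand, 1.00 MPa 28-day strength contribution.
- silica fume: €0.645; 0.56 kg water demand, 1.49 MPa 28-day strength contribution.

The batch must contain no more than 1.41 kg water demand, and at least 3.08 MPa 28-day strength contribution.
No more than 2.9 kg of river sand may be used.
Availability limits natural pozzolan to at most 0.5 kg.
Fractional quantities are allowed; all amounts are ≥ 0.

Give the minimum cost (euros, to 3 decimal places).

Let x1 = kg of metakaolin, x2 = kg of river sand, x3 = kg of natural pozzolan, x4 = kg of Portland cement, x5 = kg of silica fume.
Minimize 0.322x1 + 0.015x2 + 0.07x3 + 0.109x4 + 0.645x5 with:
  0.46x1 + 0.03x2 + 0.31x3 + 0.27x4 + 0.56x5 ≤ 1.41   (water demand)
  1.26x1 + 0.02x2 + 0.43x3 + 1x4 + 1.49x5 ≥ 3.08   (28-day strength contribution)
  x2 ≤ 2.9
  x3 ≤ 0.5
  x1, x2, x3, x4, x5 ≥ 0.
The cheapest feasible vertex uses only Portland cement; metakaolin, river sand, natural pozzolan, silica fume are not used. The 28-day strength contribution requirement is met with equality.
That vertex is x4 = 3.08.
Hence cost = 0.109·3.08 = €0.33572.

€0.336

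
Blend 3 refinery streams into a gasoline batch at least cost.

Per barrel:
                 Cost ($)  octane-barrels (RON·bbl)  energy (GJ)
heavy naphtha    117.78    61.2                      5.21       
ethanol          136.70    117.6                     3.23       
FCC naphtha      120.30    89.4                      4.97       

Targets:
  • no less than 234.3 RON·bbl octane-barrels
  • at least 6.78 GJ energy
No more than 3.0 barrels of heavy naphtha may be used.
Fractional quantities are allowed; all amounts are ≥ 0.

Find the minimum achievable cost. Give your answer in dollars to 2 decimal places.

Treat it as an LP. Let x1 = barrels of heavy naphtha, x2 = barrels of ethanol, x3 = barrels of FCC naphtha.
min 117.78x1 + 136.7x2 + 120.3x3 subject to:
  61.2x1 + 117.6x2 + 89.4x3 ≥ 234.3   (octane-barrels)
  5.21x1 + 3.23x2 + 4.97x3 ≥ 6.78   (energy)
  x1 ≤ 3
  x1, x2, x3 ≥ 0.
The optimal basis is {ethanol, FCC naphtha}; heavy naphtha drops out. There the octane-barrels and energy constraints are tight.
Solving gives x2 = 1.8881, x3 = 0.13709.
Hence cost = 136.7·1.8881 + 120.3·0.13709 = $274.5952.

$274.60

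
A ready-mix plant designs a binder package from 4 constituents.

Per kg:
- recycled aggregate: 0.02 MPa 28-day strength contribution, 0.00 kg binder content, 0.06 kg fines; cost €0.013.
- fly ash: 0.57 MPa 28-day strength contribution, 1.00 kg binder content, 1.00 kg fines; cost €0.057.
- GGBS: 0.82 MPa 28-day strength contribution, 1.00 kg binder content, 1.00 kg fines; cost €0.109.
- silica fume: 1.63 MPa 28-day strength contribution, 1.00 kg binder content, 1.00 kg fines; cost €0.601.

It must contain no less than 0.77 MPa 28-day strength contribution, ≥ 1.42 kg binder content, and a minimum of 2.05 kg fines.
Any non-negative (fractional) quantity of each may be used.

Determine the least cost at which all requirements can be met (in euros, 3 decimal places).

Let x1 = kg of recycled aggregate, x2 = kg of fly ash, x3 = kg of GGBS, x4 = kg of silica fume.
min 0.013x1 + 0.057x2 + 0.109x3 + 0.601x4 s.t.:
  0.02x1 + 0.57x2 + 0.82x3 + 1.63x4 ≥ 0.77   (28-day strength contribution)
  1x2 + 1x3 + 1x4 ≥ 1.42   (binder content)
  0.06x1 + 1x2 + 1x3 + 1x4 ≥ 2.05   (fines)
  x1, x2, x3, x4 ≥ 0.
The optimal basis is {fly ash}; recycled aggregate, GGBS, silica fume drop out. There the fines constraint is tight.
Optimal quantities: fly ash = 2.05 kg.
Objective = 0.057·2.05 = 0.11685.

€0.117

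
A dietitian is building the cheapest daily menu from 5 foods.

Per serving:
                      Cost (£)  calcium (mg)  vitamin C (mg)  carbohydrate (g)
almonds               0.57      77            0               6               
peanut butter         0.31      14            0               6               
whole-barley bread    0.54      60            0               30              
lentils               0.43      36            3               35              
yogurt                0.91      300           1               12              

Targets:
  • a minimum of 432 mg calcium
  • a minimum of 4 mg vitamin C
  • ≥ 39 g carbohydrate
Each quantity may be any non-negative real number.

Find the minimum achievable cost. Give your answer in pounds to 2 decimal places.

£1.60

This is a linear program. Let x1 = servings of almonds, x2 = servings of peanut butter, x3 = servings of whole-barley bread, x4 = servings of lentils, x5 = servings of yogurt.
Minimize 0.57x1 + 0.31x2 + 0.54x3 + 0.43x4 + 0.91x5 s.t.:
  77x1 + 14x2 + 60x3 + 36x4 + 300x5 ≥ 432   (calcium)
  3x4 + 1x5 ≥ 4   (vitamin C)
  6x1 + 6x2 + 30x3 + 35x4 + 12x5 ≥ 39   (carbohydrate)
  x1, x2, x3, x4, x5 ≥ 0.
The optimal basis is {lentils, yogurt}; almonds, peanut butter, whole-barley bread drop out. There the calcium and vitamin C constraints are tight.
That vertex is x4 = 0.8889, x5 = 1.333.
Cost = 0.43·0.8889 + 0.91·1.333 = 1.5953.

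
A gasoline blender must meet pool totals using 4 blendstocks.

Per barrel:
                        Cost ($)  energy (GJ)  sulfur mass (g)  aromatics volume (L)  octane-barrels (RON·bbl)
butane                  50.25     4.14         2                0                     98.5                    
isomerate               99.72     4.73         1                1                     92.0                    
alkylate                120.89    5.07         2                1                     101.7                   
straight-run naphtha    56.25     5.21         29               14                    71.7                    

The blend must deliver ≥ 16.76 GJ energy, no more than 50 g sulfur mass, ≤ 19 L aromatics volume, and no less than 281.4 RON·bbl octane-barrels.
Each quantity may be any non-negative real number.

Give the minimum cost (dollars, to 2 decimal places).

Let x1 = barrels of butane, x2 = barrels of isomerate, x3 = barrels of alkylate, x4 = barrels of straight-run naphtha.
Minimize 50.25x1 + 99.72x2 + 120.89x3 + 56.25x4 s.t.:
  4.14x1 + 4.73x2 + 5.07x3 + 5.21x4 ≥ 16.76   (energy)
  2x1 + 1x2 + 2x3 + 29x4 ≤ 50   (sulfur mass)
  1x2 + 1x3 + 14x4 ≤ 19   (aromatics volume)
  98.5x1 + 92x2 + 101.7x3 + 71.7x4 ≥ 281.4   (octane-barrels)
  x1, x2, x3, x4 ≥ 0.
The minimum-cost mix takes nothing from isomerate, alkylate — only butane, straight-run naphtha. The energy and aromatics volume requirements are met with equality.
Optimal quantities: butane = 2.3404 barrels, straight-run naphtha = 1.3571 barrels.
Hence cost = 50.25·2.3404 + 56.25·1.3571 = $193.9420.

$193.94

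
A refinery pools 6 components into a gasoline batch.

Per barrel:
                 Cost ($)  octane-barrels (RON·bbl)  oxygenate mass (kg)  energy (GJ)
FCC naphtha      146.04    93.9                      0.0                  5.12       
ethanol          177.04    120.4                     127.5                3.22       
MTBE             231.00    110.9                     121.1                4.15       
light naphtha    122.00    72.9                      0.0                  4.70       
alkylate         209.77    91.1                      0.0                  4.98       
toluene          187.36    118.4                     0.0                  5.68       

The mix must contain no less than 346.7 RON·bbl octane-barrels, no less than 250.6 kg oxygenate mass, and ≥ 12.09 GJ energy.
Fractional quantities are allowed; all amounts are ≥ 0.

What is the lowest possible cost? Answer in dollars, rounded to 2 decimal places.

$518.40

Let x1 = barrels of FCC naphtha, x2 = barrels of ethanol, x3 = barrels of MTBE, x4 = barrels of light naphtha, x5 = barrels of alkylate, x6 = barrels of toluene.
Minimise 146.04x1 + 177.04x2 + 231x3 + 122x4 + 209.77x5 + 187.36x6 with:
  93.9x1 + 120.4x2 + 110.9x3 + 72.9x4 + 91.1x5 + 118.4x6 ≥ 346.7   (octane-barrels)
  127.5x2 + 121.1x3 ≥ 250.6   (oxygenate mass)
  5.12x1 + 3.22x2 + 4.15x3 + 4.7x4 + 4.98x5 + 5.68x6 ≥ 12.09   (energy)
  x1, x2, x3, x4, x5, x6 ≥ 0.
The minimum-cost mix takes nothing from MTBE, light naphtha, alkylate, toluene — only FCC naphtha, ethanol. The octane-barrels and energy requirements are met with equality.
Optimal quantities: FCC naphtha = 1.0801 barrels, ethanol = 2.0372 barrels.
Cost = 146.04·1.0801 + 177.04·2.0372 = 518.4037.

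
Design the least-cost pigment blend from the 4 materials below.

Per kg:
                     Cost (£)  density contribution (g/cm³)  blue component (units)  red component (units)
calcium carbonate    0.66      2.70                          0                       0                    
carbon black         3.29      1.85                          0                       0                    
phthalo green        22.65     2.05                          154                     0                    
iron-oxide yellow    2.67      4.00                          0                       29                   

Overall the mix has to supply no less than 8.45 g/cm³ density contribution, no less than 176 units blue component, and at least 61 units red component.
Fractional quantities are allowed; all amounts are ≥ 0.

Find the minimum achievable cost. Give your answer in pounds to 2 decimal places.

Set it up as a linear program. Let x1 = kg of calcium carbonate, x2 = kg of carbon black, x3 = kg of phthalo green, x4 = kg of iron-oxide yellow.
min 0.66x1 + 3.29x2 + 22.65x3 + 2.67x4 with:
  2.7x1 + 1.85x2 + 2.05x3 + 4x4 ≥ 8.45   (density contribution)
  154x3 ≥ 176   (blue component)
  29x4 ≥ 61   (red component)
  x1, x2, x3, x4 ≥ 0.
The optimal basis is {phthalo green, iron-oxide yellow}; calcium carbonate, carbon black drop out. There the blue component and red component constraints are tight.
Optimal quantities: phthalo green = 1.143 kg, iron-oxide yellow = 2.103 kg.
Objective = 22.65·1.143 + 2.67·2.103 = 31.5040.

£31.50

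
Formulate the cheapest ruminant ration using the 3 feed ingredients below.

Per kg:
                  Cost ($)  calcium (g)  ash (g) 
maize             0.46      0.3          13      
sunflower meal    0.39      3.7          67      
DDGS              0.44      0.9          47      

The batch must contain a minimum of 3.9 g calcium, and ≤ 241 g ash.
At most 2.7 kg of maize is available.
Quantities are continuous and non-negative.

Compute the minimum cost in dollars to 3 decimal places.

$0.411

Let x1 = kg of maize, x2 = kg of sunflower meal, x3 = kg of DDGS.
Minimize 0.46x1 + 0.39x2 + 0.44x3 s.t.:
  0.3x1 + 3.7x2 + 0.9x3 ≥ 3.9   (calcium)
  13x1 + 67x2 + 47x3 ≤ 241   (ash)
  x1 ≤ 2.7
  x1, x2, x3 ≥ 0.
At the optimum only sunflower meal is positive (maize, DDGS = 0). Binding constraint: calcium.
So sunflower meal = 1.054 kg.
Total cost: 0.39·1.054 = 0.41106.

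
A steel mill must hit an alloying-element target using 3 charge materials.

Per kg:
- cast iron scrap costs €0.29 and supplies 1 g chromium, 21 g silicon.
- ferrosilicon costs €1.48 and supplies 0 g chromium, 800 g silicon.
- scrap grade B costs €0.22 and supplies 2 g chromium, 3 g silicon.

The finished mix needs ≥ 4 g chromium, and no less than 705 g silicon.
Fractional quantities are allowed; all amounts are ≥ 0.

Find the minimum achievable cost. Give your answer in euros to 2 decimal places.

€1.73

Treat it as an LP. Let x1 = kg of cast iron scrap, x2 = kg of ferrosilicon, x3 = kg of scrap grade B.
Minimise 0.29x1 + 1.48x2 + 0.22x3 subject to:
  1x1 + 2x3 ≥ 4   (chromium)
  21x1 + 800x2 + 3x3 ≥ 705   (silicon)
  x1, x2, x3 ≥ 0.
The minimum-cost mix takes nothing from cast iron scrap — only ferrosilicon, scrap grade B. Binding constraints: chromium and silicon.
So ferrosilicon = 0.8738 kg, scrap grade B = 2 kg.
Total cost: 1.48·0.8738 + 0.22·2 = 1.7332.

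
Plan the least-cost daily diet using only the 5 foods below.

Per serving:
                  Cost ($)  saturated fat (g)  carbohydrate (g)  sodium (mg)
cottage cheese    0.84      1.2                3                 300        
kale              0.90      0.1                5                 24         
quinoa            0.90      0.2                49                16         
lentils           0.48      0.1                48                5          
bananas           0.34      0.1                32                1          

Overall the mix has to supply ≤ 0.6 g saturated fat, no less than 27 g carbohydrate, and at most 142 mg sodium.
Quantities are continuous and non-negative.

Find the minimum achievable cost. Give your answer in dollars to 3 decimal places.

$0.270

Treat it as an LP. Let x1 = servings of cottage cheese, x2 = servings of kale, x3 = servings of quinoa, x4 = servings of lentils, x5 = servings of bananas.
Minimize 0.84x1 + 0.9x2 + 0.9x3 + 0.48x4 + 0.34x5 with:
  1.2x1 + 0.1x2 + 0.2x3 + 0.1x4 + 0.1x5 ≤ 0.6   (saturated fat)
  3x1 + 5x2 + 49x3 + 48x4 + 32x5 ≥ 27   (carbohydrate)
  300x1 + 24x2 + 16x3 + 5x4 + 1x5 ≤ 142   (sodium)
  x1, x2, x3, x4, x5 ≥ 0.
The cheapest feasible vertex uses only lentils; cottage cheese, kale, quinoa, bananas are not used. The carbohydrate requirement is met with equality.
Solving gives x4 = 0.5625.
Cost = 0.48·0.5625 = 0.27000.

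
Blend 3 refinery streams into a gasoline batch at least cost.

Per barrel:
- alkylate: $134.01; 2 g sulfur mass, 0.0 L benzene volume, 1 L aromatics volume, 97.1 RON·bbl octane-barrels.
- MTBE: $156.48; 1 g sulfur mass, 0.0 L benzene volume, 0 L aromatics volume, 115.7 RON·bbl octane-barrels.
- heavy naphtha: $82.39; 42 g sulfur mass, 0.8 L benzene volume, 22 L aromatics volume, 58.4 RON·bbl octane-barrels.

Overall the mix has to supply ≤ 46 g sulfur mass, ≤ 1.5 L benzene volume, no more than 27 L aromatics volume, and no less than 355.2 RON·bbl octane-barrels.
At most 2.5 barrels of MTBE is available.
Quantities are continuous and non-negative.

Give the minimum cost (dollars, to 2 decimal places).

Set it up as a linear program. Let x1 = barrels of alkylate, x2 = barrels of MTBE, x3 = barrels of heavy naphtha.
Minimise 134.01x1 + 156.48x2 + 82.39x3 s.t.:
  2x1 + 1x2 + 42x3 ≤ 46   (sulfur mass)
  0.8x3 ≤ 1.5   (benzene volume)
  1x1 + 22x3 ≤ 27   (aromatics volume)
  97.1x1 + 115.7x2 + 58.4x3 ≥ 355.2   (octane-barrels)
  x2 ≤ 2.5
  x1, x2, x3 ≥ 0.
At the optimum only alkylate, MTBE are positive (heavy naphtha = 0). Binding constraints: octane-barrels and the MTBE cap.
Optimal quantities: alkylate = 0.6792 barrels, MTBE = 2.5 barrels.
Objective = 134.01·0.6792 + 156.48·2.5 = 482.2196.

$482.22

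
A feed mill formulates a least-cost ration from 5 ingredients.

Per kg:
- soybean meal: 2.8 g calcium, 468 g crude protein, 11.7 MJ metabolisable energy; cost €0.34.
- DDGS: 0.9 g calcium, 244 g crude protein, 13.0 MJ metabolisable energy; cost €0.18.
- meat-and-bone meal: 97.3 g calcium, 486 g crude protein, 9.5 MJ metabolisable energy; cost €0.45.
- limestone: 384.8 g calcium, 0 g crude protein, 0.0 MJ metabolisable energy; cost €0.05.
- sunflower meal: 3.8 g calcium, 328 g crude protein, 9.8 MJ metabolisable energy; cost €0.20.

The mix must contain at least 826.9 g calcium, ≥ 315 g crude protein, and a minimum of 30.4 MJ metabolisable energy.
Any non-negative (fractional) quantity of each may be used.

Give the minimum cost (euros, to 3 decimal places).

This is a linear program. Let x1 = kg of soybean meal, x2 = kg of DDGS, x3 = kg of meat-and-bone meal, x4 = kg of limestone, x5 = kg of sunflower meal.
Minimize 0.34x1 + 0.18x2 + 0.45x3 + 0.05x4 + 0.2x5 s.t.:
  2.8x1 + 0.9x2 + 97.3x3 + 384.8x4 + 3.8x5 ≥ 826.9   (calcium)
  468x1 + 244x2 + 486x3 + 328x5 ≥ 315   (crude protein)
  11.7x1 + 13x2 + 9.5x3 + 9.8x5 ≥ 30.4   (metabolisable energy)
  x1, x2, x3, x4, x5 ≥ 0.
At the optimum only DDGS, limestone are positive (soybean meal, meat-and-bone meal, sunflower meal = 0). The calcium and metabolisable energy requirements are met with equality.
So DDGS = 2.338 kg, limestone = 2.143 kg.
Cost = 0.18·2.338 + 0.05·2.143 = 0.52799.

€0.528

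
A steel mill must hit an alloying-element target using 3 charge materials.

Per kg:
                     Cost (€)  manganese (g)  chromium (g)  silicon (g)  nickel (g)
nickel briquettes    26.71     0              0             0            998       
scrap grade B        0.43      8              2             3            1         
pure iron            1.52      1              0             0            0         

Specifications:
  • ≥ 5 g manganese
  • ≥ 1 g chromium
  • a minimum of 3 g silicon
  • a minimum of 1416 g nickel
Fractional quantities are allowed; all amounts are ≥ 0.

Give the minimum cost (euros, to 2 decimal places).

Let x1 = kg of nickel briquettes, x2 = kg of scrap grade B, x3 = kg of pure iron.
Minimize 26.71x1 + 0.43x2 + 1.52x3 s.t.:
  8x2 + 1x3 ≥ 5   (manganese)
  2x2 ≥ 1   (chromium)
  3x2 ≥ 3   (silicon)
  998x1 + 1x2 ≥ 1416   (nickel)
  x1, x2, x3 ≥ 0.
The cheapest feasible vertex uses only nickel briquettes, scrap grade B; pure iron is not used. Binding constraints: silicon and nickel.
Solving gives x1 = 1.418, x2 = 1.
Cost = 26.71·1.418 + 0.43·1 = 38.3048.

€38.30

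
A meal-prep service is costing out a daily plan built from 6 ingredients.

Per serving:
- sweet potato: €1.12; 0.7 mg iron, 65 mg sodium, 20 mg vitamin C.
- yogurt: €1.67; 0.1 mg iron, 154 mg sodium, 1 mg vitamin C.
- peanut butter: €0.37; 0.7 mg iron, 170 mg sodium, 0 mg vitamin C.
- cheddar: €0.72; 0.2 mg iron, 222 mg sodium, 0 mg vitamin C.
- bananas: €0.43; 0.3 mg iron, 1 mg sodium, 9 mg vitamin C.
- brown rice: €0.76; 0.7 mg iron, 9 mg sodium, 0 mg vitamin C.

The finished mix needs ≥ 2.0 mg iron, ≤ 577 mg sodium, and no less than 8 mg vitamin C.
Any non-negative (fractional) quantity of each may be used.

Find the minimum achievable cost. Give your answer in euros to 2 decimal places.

Let x1 = servings of sweet potato, x2 = servings of yogurt, x3 = servings of peanut butter, x4 = servings of cheddar, x5 = servings of bananas, x6 = servings of brown rice.
min 1.12x1 + 1.67x2 + 0.37x3 + 0.72x4 + 0.43x5 + 0.76x6 subject to:
  0.7x1 + 0.1x2 + 0.7x3 + 0.2x4 + 0.3x5 + 0.7x6 ≥ 2   (iron)
  65x1 + 154x2 + 170x3 + 222x4 + 1x5 + 9x6 ≤ 577   (sodium)
  20x1 + 1x2 + 9x5 ≥ 8   (vitamin C)
  x1, x2, x3, x4, x5, x6 ≥ 0.
The optimal basis is {peanut butter, bananas}; sweet potato, yogurt, cheddar, brown rice drop out. There the iron and vitamin C constraints are tight.
So peanut butter = 2.476 servings, bananas = 0.8889 servings.
Objective = 0.37·2.476 + 0.43·0.8889 = 1.2983.

€1.30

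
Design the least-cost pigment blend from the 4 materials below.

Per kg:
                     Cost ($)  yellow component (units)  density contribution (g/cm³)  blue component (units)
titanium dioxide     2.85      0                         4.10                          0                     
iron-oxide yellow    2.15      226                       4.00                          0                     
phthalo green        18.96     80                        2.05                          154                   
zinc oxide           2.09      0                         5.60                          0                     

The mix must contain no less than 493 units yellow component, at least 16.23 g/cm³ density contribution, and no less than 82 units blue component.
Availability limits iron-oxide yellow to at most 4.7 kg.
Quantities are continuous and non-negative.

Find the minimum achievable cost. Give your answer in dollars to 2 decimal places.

Let x1 = kg of titanium dioxide, x2 = kg of iron-oxide yellow, x3 = kg of phthalo green, x4 = kg of zinc oxide.
min 2.85x1 + 2.15x2 + 18.96x3 + 2.09x4 subject to:
  226x2 + 80x3 ≥ 493   (yellow component)
  4.1x1 + 4x2 + 2.05x3 + 5.6x4 ≥ 16.23   (density contribution)
  154x3 ≥ 82   (blue component)
  x2 ≤ 4.7
  x1, x2, x3, x4 ≥ 0.
The cheapest feasible vertex uses only iron-oxide yellow, phthalo green, zinc oxide; titanium dioxide is not used. There the yellow component, density contribution, blue component constraints are tight.
That vertex is x2 = 1.993, x3 = 0.5325, x4 = 1.28.
Cost = 2.15·1.993 + 18.96·0.5325 + 2.09·1.28 = 17.0564.

$17.06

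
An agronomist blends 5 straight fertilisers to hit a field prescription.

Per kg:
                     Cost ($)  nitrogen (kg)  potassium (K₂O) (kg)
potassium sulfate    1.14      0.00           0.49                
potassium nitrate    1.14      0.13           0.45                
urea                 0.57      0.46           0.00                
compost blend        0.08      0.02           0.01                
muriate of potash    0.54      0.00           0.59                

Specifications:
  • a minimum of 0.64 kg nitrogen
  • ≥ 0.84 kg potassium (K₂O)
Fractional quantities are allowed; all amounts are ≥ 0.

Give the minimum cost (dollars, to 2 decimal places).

Set it up as a linear program. Let x1 = kg of potassium sulfate, x2 = kg of potassium nitrate, x3 = kg of urea, x4 = kg of compost blend, x5 = kg of muriate of potash.
min 1.14x1 + 1.14x2 + 0.57x3 + 0.08x4 + 0.54x5 s.t.:
  0.13x2 + 0.46x3 + 0.02x4 ≥ 0.64   (nitrogen)
  0.49x1 + 0.45x2 + 0.01x4 + 0.59x5 ≥ 0.84   (potassium (K₂O))
  x1, x2, x3, x4, x5 ≥ 0.
The cheapest feasible vertex uses only urea, muriate of potash; potassium sulfate, potassium nitrate, compost blend are not used. Binding constraints: nitrogen and potassium (K₂O).
That vertex is x3 = 1.391, x5 = 1.424.
Total cost: 0.57·1.391 + 0.54·1.424 = 1.5618.

$1.56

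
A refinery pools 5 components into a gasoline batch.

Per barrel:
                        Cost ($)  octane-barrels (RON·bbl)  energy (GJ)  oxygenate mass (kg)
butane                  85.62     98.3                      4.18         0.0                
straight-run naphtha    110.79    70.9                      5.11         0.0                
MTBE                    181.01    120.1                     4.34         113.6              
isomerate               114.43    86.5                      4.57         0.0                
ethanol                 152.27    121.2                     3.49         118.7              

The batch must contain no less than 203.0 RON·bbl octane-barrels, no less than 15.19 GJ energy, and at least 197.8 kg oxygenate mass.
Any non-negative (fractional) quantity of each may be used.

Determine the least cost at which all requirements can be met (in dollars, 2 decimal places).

Treat it as an LP. Let x1 = barrels of butane, x2 = barrels of straight-run naphtha, x3 = barrels of MTBE, x4 = barrels of isomerate, x5 = barrels of ethanol.
Minimise 85.62x1 + 110.79x2 + 181.01x3 + 114.43x4 + 152.27x5 with:
  98.3x1 + 70.9x2 + 120.1x3 + 86.5x4 + 121.2x5 ≥ 203   (octane-barrels)
  4.18x1 + 5.11x2 + 4.34x3 + 4.57x4 + 3.49x5 ≥ 15.19   (energy)
  113.6x3 + 118.7x5 ≥ 197.8   (oxygenate mass)
  x1, x2, x3, x4, x5 ≥ 0.
The optimal basis is {butane, ethanol}; straight-run naphtha, MTBE, isomerate drop out. Binding constraints: energy and oxygenate mass.
Solving gives x1 = 2.2427, x5 = 1.6664.
Total cost: 85.62·2.2427 + 152.27·1.6664 = 445.7627.

$445.76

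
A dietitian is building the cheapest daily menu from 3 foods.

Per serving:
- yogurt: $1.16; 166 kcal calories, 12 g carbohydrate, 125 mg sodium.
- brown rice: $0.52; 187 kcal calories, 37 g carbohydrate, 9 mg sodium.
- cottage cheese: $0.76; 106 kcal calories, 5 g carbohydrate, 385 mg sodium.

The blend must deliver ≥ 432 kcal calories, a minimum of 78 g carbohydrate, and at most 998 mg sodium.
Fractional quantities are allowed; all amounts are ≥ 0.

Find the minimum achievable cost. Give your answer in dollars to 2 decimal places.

$1.20

Treat it as an LP. Let x1 = servings of yogurt, x2 = servings of brown rice, x3 = servings of cottage cheese.
Minimize 1.16x1 + 0.52x2 + 0.76x3 s.t.:
  166x1 + 187x2 + 106x3 ≥ 432   (calories)
  12x1 + 37x2 + 5x3 ≥ 78   (carbohydrate)
  125x1 + 9x2 + 385x3 ≤ 998   (sodium)
  x1, x2, x3 ≥ 0.
The optimal basis is {brown rice}; yogurt, cottage cheese drop out. The calories requirement is met with equality.
Solving gives x2 = 2.31.
Total cost: 0.52·2.31 = 1.2012.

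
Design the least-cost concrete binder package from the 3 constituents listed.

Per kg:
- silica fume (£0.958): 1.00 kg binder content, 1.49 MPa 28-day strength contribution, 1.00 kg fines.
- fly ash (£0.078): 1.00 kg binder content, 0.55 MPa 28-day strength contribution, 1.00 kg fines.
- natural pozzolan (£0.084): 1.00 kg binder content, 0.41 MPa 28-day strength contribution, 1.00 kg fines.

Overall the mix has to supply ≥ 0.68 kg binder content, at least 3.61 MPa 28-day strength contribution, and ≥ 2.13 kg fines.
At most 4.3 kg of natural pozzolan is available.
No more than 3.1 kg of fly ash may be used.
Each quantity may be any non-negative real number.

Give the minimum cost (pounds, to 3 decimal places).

Let x1 = kg of silica fume, x2 = kg of fly ash, x3 = kg of natural pozzolan.
min 0.958x1 + 0.078x2 + 0.084x3 subject to:
  1x1 + 1x2 + 1x3 ≥ 0.68   (binder content)
  1.49x1 + 0.55x2 + 0.41x3 ≥ 3.61   (28-day strength contribution)
  1x1 + 1x2 + 1x3 ≥ 2.13   (fines)
  x3 ≤ 4.3
  x2 ≤ 3.1
  x1, x2, x3 ≥ 0.
All 3 inputs are positive at the optimum. Binding constraints: 28-day strength contribution, the natural pozzolan cap, the fly ash cap.
Optimal quantities: silica fume = 0.0953 kg, fly ash = 3.1 kg, natural pozzolan = 4.3 kg.
Hence cost = 0.958·0.0953 + 0.078·3.1 + 0.084·4.3 = £0.69430.

£0.694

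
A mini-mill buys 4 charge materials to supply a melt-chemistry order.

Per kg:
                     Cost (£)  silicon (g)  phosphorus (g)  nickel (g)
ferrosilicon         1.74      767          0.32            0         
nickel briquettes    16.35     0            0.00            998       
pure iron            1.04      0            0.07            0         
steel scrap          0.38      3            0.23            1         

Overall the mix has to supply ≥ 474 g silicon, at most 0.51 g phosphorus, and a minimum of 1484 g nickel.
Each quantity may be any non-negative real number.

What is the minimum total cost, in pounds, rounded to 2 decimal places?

Set it up as a linear program. Let x1 = kg of ferrosilicon, x2 = kg of nickel briquettes, x3 = kg of pure iron, x4 = kg of steel scrap.
Minimize 1.74x1 + 16.35x2 + 1.04x3 + 0.38x4 s.t.:
  767x1 + 3x4 ≥ 474   (silicon)
  0.32x1 + 0.07x3 + 0.23x4 ≤ 0.51   (phosphorus)
  998x2 + 1x4 ≥ 1484   (nickel)
  x1, x2, x3, x4 ≥ 0.
The cheapest feasible vertex uses only ferrosilicon, nickel briquettes; pure iron, steel scrap are not used. There the silicon and nickel constraints are tight.
That vertex is x1 = 0.618, x2 = 1.487.
Objective = 1.74·0.618 + 16.35·1.487 = 25.3878.

£25.39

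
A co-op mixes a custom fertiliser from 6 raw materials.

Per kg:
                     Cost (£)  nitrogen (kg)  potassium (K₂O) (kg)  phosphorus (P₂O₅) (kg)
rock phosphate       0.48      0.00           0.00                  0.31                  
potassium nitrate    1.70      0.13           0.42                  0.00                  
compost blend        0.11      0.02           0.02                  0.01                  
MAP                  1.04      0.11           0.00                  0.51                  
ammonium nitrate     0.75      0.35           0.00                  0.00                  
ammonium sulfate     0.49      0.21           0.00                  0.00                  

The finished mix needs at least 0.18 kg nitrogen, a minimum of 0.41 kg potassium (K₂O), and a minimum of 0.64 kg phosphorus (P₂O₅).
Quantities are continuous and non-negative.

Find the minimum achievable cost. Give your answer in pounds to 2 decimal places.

£2.70

This is a linear program. Let x1 = kg of rock phosphate, x2 = kg of potassium nitrate, x3 = kg of compost blend, x4 = kg of MAP, x5 = kg of ammonium nitrate, x6 = kg of ammonium sulfate.
Minimise 0.48x1 + 1.7x2 + 0.11x3 + 1.04x4 + 0.75x5 + 0.49x6 s.t.:
  0.13x2 + 0.02x3 + 0.11x4 + 0.35x5 + 0.21x6 ≥ 0.18   (nitrogen)
  0.42x2 + 0.02x3 ≥ 0.41   (potassium (K₂O))
  0.31x1 + 0.01x3 + 0.51x4 ≥ 0.64   (phosphorus (P₂O₅))
  x1, x2, x3, x4, x5, x6 ≥ 0.
At the optimum only rock phosphate, potassium nitrate, compost blend are positive (MAP, ammonium nitrate, ammonium sulfate = 0). The nitrogen, potassium (K₂O), phosphorus (P₂O₅) requirements are met with equality.
So rock phosphate = 1.94 kg, potassium nitrate = 0.7931 kg, compost blend = 3.845 kg.
Objective = 0.48·1.94 + 1.7·0.7931 + 0.11·3.845 = 2.7024.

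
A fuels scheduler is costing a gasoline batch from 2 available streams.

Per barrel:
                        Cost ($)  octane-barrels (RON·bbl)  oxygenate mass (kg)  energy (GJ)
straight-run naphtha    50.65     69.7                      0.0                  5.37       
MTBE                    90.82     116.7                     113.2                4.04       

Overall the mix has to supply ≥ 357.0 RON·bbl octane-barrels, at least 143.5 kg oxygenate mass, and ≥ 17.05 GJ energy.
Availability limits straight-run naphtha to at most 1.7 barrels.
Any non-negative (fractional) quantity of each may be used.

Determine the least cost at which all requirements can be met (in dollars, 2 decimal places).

Set it up as a linear program. Let x1 = barrels of straight-run naphtha, x2 = barrels of MTBE.
Minimize 50.65x1 + 90.82x2 with:
  69.7x1 + 116.7x2 ≥ 357   (octane-barrels)
  113.2x2 ≥ 143.5   (oxygenate mass)
  5.37x1 + 4.04x2 ≥ 17.05   (energy)
  x1 ≤ 1.7
  x1, x2 ≥ 0.
Both inputs are positive at the optimum. There the octane-barrels and the straight-run naphtha cap constraints are tight.
Optimal quantities: straight-run naphtha = 1.7 barrels, MTBE = 2.0438 barrels.
Hence cost = 50.65·1.7 + 90.82·2.0438 = $271.7229.

$271.72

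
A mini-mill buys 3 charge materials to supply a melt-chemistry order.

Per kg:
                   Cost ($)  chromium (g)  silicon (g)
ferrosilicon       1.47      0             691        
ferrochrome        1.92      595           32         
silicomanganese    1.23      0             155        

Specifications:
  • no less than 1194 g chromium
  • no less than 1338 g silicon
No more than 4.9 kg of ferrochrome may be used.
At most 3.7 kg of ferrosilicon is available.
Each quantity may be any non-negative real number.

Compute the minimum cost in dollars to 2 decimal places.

Let x1 = kg of ferrosilicon, x2 = kg of ferrochrome, x3 = kg of silicomanganese.
Minimize 1.47x1 + 1.92x2 + 1.23x3 subject to:
  595x2 ≥ 1194   (chromium)
  691x1 + 32x2 + 155x3 ≥ 1338   (silicon)
  x2 ≤ 4.9
  x1 ≤ 3.7
  x1, x2, x3 ≥ 0.
The optimal basis is {ferrosilicon, ferrochrome}; silicomanganese drops out. Binding constraints: chromium and silicon.
So ferrosilicon = 1.843 kg, ferrochrome = 2.007 kg.
Hence cost = 1.47·1.843 + 1.92·2.007 = $6.5627.

$6.56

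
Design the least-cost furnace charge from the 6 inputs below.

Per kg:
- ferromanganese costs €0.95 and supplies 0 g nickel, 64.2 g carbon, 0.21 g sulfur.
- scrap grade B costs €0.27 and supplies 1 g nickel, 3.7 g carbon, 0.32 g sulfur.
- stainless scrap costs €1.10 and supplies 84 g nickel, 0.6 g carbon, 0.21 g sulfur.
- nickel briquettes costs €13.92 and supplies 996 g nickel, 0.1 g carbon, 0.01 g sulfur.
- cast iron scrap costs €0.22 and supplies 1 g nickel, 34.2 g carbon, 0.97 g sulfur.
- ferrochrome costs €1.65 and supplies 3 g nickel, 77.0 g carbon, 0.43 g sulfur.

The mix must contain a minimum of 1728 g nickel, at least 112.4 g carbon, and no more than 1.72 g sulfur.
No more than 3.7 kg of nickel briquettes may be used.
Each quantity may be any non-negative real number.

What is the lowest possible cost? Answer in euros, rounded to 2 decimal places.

€25.28

This is a linear program. Let x1 = kg of ferromanganese, x2 = kg of scrap grade B, x3 = kg of stainless scrap, x4 = kg of nickel briquettes, x5 = kg of cast iron scrap, x6 = kg of ferrochrome.
min 0.95x1 + 0.27x2 + 1.1x3 + 13.92x4 + 0.22x5 + 1.65x6 subject to:
  1x2 + 84x3 + 996x4 + 1x5 + 3x6 ≥ 1728   (nickel)
  64.2x1 + 3.7x2 + 0.6x3 + 0.1x4 + 34.2x5 + 77x6 ≥ 112.4   (carbon)
  0.21x1 + 0.32x2 + 0.21x3 + 0.01x4 + 0.97x5 + 0.43x6 ≤ 1.72   (sulfur)
  x4 ≤ 3.7
  x1, x2, x3, x4, x5, x6 ≥ 0.
The optimal basis is {ferromanganese, stainless scrap, nickel briquettes}; scrap grade B, cast iron scrap, ferrochrome drop out. Binding constraints: nickel, carbon, sulfur.
That vertex is x1 = 1.6887, x3 = 6.4451, x4 = 1.1914.
Hence cost = 0.95·1.6887 + 1.1·6.4451 + 13.92·1.1914 = €25.2782.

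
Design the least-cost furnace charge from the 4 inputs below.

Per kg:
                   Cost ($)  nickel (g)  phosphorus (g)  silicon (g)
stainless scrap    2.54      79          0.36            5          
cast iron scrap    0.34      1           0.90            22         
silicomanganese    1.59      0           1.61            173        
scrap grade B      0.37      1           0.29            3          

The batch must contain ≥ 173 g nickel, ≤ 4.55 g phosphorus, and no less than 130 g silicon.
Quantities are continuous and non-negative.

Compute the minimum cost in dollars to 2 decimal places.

$6.66

This is a linear program. Let x1 = kg of stainless scrap, x2 = kg of cast iron scrap, x3 = kg of silicomanganese, x4 = kg of scrap grade B.
Minimize 2.54x1 + 0.34x2 + 1.59x3 + 0.37x4 subject to:
  79x1 + 1x2 + 1x4 ≥ 173   (nickel)
  0.36x1 + 0.9x2 + 1.61x3 + 0.29x4 ≤ 4.55   (phosphorus)
  5x1 + 22x2 + 173x3 + 3x4 ≥ 130   (silicon)
  x1, x2, x3, x4 ≥ 0.
The minimum-cost mix takes nothing from cast iron scrap, scrap grade B — only stainless scrap, silicomanganese. There the nickel and silicon constraints are tight.
Solving gives x1 = 2.19, x3 = 0.6882.
Cost = 2.54·2.19 + 1.59·0.6882 = 6.6568.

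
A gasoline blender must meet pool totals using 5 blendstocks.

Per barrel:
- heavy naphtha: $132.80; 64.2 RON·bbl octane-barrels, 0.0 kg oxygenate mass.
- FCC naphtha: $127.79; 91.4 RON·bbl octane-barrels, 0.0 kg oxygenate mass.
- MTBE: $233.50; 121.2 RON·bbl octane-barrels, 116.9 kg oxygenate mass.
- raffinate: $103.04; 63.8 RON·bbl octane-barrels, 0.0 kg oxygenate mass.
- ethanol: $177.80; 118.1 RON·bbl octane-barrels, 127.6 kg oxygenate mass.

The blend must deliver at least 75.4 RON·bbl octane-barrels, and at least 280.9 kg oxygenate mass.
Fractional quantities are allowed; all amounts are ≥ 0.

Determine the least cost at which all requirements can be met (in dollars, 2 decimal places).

Treat it as an LP. Let x1 = barrels of heavy naphtha, x2 = barrels of FCC naphtha, x3 = barrels of MTBE, x4 = barrels of raffinate, x5 = barrels of ethanol.
min 132.8x1 + 127.79x2 + 233.5x3 + 103.04x4 + 177.8x5 subject to:
  64.2x1 + 91.4x2 + 121.2x3 + 63.8x4 + 118.1x5 ≥ 75.4   (octane-barrels)
  116.9x3 + 127.6x5 ≥ 280.9   (oxygenate mass)
  x1, x2, x3, x4, x5 ≥ 0.
The cheapest feasible vertex uses only ethanol; heavy naphtha, FCC naphtha, MTBE, raffinate are not used. Binding constraint: oxygenate mass.
Optimal quantities: ethanol = 2.2014 barrels.
Total cost: 177.8·2.2014 = 391.4089.

$391.41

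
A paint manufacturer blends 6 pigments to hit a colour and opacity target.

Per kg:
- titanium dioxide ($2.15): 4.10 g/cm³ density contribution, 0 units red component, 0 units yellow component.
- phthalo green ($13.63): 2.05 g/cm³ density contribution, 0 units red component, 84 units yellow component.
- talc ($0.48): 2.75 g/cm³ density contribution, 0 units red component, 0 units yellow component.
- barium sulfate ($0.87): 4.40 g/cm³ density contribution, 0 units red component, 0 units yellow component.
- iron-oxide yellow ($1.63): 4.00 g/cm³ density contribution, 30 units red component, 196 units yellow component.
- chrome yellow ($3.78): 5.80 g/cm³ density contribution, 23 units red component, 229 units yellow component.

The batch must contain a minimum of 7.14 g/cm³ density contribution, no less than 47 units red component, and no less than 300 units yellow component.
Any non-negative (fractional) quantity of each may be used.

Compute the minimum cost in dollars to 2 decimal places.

Let x1 = kg of titanium dioxide, x2 = kg of phthalo green, x3 = kg of talc, x4 = kg of barium sulfate, x5 = kg of iron-oxide yellow, x6 = kg of chrome yellow.
Minimize 2.15x1 + 13.63x2 + 0.48x3 + 0.87x4 + 1.63x5 + 3.78x6 s.t.:
  4.1x1 + 2.05x2 + 2.75x3 + 4.4x4 + 4x5 + 5.8x6 ≥ 7.14   (density contribution)
  30x5 + 23x6 ≥ 47   (red component)
  84x2 + 196x5 + 229x6 ≥ 300   (yellow component)
  x1, x2, x3, x4, x5, x6 ≥ 0.
The minimum-cost mix takes nothing from titanium dioxide, phthalo green, barium sulfate, chrome yellow — only talc, iron-oxide yellow. Binding constraints: density contribution and red component.
That vertex is x3 = 0.3176, x5 = 1.567.
Hence cost = 0.48·0.3176 + 1.63·1.567 = $2.7067.

$2.71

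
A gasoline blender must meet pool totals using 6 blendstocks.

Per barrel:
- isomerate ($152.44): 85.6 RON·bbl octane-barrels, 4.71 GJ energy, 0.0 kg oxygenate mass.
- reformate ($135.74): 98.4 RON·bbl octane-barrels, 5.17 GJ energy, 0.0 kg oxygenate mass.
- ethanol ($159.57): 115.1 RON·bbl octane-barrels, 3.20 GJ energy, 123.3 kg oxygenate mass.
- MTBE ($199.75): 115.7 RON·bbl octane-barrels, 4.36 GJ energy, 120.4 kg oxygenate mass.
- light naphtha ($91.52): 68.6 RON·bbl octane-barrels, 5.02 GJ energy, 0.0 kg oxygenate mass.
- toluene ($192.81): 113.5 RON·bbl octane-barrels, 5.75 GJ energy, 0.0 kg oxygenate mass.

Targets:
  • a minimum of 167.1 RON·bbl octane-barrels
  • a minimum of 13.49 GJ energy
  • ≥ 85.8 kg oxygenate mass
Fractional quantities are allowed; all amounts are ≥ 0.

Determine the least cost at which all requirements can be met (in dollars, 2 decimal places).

$316.38

Let x1 = barrels of isomerate, x2 = barrels of reformate, x3 = barrels of ethanol, x4 = barrels of MTBE, x5 = barrels of light naphtha, x6 = barrels of toluene.
Minimize 152.44x1 + 135.74x2 + 159.57x3 + 199.75x4 + 91.52x5 + 192.81x6 subject to:
  85.6x1 + 98.4x2 + 115.1x3 + 115.7x4 + 68.6x5 + 113.5x6 ≥ 167.1   (octane-barrels)
  4.71x1 + 5.17x2 + 3.2x3 + 4.36x4 + 5.02x5 + 5.75x6 ≥ 13.49   (energy)
  123.3x3 + 120.4x4 ≥ 85.8   (oxygenate mass)
  x1, x2, x3, x4, x5, x6 ≥ 0.
The minimum-cost mix takes nothing from isomerate, reformate, MTBE, toluene — only ethanol, light naphtha. Binding constraints: energy and oxygenate mass.
That vertex is x3 = 0.69586, x5 = 2.2437.
Objective = 159.57·0.69586 + 91.52·2.2437 = 316.3818.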